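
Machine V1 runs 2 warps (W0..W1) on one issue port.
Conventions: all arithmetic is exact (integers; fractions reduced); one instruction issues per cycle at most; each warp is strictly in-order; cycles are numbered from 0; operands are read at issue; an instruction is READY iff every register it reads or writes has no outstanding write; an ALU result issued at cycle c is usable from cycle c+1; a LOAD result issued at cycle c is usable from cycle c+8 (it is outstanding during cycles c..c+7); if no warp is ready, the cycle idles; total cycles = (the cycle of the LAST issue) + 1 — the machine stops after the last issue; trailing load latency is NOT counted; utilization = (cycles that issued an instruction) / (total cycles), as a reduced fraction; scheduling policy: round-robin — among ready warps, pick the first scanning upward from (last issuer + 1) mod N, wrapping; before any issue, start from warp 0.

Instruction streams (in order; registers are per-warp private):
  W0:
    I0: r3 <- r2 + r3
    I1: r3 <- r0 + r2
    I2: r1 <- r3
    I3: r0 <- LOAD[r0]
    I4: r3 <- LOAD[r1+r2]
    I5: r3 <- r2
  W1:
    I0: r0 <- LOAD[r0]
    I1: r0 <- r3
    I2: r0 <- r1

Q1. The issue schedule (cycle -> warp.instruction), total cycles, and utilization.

cycle 0: W0.I0
cycle 1: W1.I0
cycle 2: W0.I1
cycle 3: W0.I2
cycle 4: W0.I3
cycle 5: W0.I4
cycle 6: idle
cycle 7: idle
cycle 8: idle
cycle 9: W1.I1
cycle 10: W1.I2
cycle 11: idle
cycle 12: idle
cycle 13: W0.I5

Answer: 14 cycles, utilization 9/14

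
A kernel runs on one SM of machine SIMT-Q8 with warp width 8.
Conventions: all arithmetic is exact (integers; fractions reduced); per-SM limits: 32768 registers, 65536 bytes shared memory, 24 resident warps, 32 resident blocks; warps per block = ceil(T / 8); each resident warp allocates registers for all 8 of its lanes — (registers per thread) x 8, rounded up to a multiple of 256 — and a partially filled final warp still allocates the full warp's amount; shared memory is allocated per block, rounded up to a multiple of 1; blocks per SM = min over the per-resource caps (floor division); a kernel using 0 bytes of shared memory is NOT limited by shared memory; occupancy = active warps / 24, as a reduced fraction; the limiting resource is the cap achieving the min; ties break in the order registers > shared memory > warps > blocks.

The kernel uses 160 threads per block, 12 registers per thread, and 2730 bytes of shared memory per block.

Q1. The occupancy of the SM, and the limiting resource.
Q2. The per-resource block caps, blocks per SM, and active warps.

Answer: occupancy 5/6, limited by warps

registers: 6 blocks
shared memory: 24 blocks
warps: 1 block
blocks: 32 blocks

Answer: 1 block, 20 active warps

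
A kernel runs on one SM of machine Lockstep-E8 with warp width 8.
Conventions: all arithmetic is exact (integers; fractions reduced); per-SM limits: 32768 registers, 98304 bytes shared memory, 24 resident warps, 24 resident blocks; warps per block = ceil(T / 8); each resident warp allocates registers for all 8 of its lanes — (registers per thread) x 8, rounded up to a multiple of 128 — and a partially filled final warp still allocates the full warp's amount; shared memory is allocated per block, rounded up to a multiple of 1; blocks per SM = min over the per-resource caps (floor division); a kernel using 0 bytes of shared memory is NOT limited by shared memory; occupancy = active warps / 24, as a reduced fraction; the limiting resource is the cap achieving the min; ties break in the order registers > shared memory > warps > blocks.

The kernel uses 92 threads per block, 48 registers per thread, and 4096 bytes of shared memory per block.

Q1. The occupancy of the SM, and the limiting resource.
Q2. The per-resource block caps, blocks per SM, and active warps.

Answer: occupancy 1, limited by warps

registers: 7 blocks
shared memory: 24 blocks
warps: 2 blocks
blocks: 24 blocks

Answer: 2 blocks, 24 active warps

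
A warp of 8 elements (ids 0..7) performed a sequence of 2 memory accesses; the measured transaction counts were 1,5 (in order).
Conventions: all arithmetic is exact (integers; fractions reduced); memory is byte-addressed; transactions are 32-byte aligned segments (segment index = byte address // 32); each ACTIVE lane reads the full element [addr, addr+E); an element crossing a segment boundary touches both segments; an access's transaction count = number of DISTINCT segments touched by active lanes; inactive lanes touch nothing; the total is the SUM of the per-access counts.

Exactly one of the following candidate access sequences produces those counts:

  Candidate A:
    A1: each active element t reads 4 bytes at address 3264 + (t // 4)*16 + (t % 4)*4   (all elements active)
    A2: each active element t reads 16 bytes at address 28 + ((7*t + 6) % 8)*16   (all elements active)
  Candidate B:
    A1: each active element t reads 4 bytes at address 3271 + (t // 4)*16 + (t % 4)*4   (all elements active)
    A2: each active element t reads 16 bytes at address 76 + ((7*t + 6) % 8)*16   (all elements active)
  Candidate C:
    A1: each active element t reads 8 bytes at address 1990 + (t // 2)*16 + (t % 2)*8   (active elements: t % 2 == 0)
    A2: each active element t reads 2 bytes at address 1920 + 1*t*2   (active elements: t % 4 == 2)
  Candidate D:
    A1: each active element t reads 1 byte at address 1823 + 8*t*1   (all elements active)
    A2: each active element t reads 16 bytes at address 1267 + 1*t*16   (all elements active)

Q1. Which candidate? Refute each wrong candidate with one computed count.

B: A1 gives 2 transactions, not 1
C: A1 gives 2 transactions, not 1
D: A1 gives 3 transactions, not 1
A: all counts match (1,5)

Answer: A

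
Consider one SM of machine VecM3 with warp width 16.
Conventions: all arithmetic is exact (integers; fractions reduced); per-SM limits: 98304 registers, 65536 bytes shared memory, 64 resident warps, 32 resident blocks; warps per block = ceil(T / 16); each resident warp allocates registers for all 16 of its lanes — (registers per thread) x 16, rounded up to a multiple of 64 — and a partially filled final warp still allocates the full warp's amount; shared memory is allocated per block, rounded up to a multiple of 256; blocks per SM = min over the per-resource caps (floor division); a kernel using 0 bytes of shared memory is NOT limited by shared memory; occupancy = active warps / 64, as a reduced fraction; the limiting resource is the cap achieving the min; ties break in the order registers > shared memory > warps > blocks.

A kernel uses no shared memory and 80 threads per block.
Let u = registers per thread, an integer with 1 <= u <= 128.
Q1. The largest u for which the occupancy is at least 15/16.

Answer: u = 100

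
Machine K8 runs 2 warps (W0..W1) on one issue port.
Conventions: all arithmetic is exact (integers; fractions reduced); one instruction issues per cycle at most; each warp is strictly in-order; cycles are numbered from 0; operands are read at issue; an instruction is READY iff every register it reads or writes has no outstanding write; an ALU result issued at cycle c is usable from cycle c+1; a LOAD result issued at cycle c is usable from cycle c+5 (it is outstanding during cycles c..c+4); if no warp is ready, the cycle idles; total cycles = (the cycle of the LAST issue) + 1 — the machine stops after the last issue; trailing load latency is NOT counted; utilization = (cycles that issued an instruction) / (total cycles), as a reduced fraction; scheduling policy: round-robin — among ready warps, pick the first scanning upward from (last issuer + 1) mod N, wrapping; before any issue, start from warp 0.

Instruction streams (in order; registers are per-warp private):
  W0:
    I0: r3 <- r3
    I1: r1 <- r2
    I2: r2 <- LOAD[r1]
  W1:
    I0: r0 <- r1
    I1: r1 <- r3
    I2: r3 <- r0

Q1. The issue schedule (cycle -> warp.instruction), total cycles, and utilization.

cycle 0: W0.I0
cycle 1: W1.I0
cycle 2: W0.I1
cycle 3: W1.I1
cycle 4: W0.I2
cycle 5: W1.I2

Answer: 6 cycles, utilization 1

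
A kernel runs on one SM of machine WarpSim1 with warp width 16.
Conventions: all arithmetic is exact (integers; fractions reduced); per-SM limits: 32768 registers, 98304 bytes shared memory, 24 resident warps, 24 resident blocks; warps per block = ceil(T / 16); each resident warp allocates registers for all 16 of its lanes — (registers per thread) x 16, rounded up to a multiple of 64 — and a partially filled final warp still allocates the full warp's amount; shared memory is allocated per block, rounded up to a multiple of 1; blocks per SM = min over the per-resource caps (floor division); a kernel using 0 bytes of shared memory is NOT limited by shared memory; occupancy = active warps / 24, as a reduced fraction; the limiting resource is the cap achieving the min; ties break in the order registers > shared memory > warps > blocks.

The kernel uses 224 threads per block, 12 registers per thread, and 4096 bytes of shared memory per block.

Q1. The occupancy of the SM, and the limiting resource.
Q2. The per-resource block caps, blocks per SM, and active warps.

Answer: occupancy 7/12, limited by warps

registers: 12 blocks
shared memory: 24 blocks
warps: 1 block
blocks: 24 blocks

Answer: 1 block, 14 active warps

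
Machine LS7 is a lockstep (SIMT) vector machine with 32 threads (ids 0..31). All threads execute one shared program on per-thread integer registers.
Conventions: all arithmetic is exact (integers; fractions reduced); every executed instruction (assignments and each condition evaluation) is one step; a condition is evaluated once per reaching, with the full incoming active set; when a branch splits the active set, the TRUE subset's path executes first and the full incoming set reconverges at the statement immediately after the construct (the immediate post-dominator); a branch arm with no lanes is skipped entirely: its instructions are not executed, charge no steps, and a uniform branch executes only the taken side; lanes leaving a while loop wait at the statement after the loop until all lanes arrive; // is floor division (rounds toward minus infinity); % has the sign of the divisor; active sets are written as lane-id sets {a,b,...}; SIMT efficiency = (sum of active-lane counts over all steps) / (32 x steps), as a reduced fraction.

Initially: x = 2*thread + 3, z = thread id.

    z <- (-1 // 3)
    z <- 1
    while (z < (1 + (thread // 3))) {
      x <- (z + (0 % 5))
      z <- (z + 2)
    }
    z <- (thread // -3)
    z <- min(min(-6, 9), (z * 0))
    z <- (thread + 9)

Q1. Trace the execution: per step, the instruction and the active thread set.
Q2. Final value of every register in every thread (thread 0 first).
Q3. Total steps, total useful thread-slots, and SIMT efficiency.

step 0: z <- (-1 // 3)               {0,1,2,3,4,5,6,7,8,9,10,11,12,13,14,15,16,17,18,19,20,21,22,23,24,25,26,27,28,29,30,31}
step 1: z <- 1                       {0,1,2,3,4,5,6,7,8,9,10,11,12,13,14,15,16,17,18,19,20,21,22,23,24,25,26,27,28,29,30,31}
step 2: eval (z < (1 + (thread // 3))) {0,1,2,3,4,5,6,7,8,9,10,11,12,13,14,15,16,17,18,19,20,21,22,23,24,25,26,27,28,29,30,31}
step 3: x <- (z + (0 % 5))           {3,4,5,6,7,8,9,10,11,12,13,14,15,16,17,18,19,20,21,22,23,24,25,26,27,28,29,30,31}
step 4: z <- (z + 2)                 {3,4,5,6,7,8,9,10,11,12,13,14,15,16,17,18,19,20,21,22,23,24,25,26,27,28,29,30,31}
step 5: eval (z < (1 + (thread // 3))) {3,4,5,6,7,8,9,10,11,12,13,14,15,16,17,18,19,20,21,22,23,24,25,26,27,28,29,30,31}
step 6: x <- (z + (0 % 5))           {9,10,11,12,13,14,15,16,17,18,19,20,21,22,23,24,25,26,27,28,29,30,31}
step 7: z <- (z + 2)                 {9,10,11,12,13,14,15,16,17,18,19,20,21,22,23,24,25,26,27,28,29,30,31}
step 8: eval (z < (1 + (thread // 3))) {9,10,11,12,13,14,15,16,17,18,19,20,21,22,23,24,25,26,27,28,29,30,31}
step 9: x <- (z + (0 % 5))           {15,16,17,18,19,20,21,22,23,24,25,26,27,28,29,30,31}
step 10: z <- (z + 2)                 {15,16,17,18,19,20,21,22,23,24,25,26,27,28,29,30,31}
step 11: eval (z < (1 + (thread // 3))) {15,16,17,18,19,20,21,22,23,24,25,26,27,28,29,30,31}
step 12: x <- (z + (0 % 5))           {21,22,23,24,25,26,27,28,29,30,31}
step 13: z <- (z + 2)                 {21,22,23,24,25,26,27,28,29,30,31}
step 14: eval (z < (1 + (thread // 3))) {21,22,23,24,25,26,27,28,29,30,31}
step 15: x <- (z + (0 % 5))           {27,28,29,30,31}
step 16: z <- (z + 2)                 {27,28,29,30,31}
step 17: eval (z < (1 + (thread // 3))) {27,28,29,30,31}
step 18: z <- (thread // -3)          {0,1,2,3,4,5,6,7,8,9,10,11,12,13,14,15,16,17,18,19,20,21,22,23,24,25,26,27,28,29,30,31}
step 19: z <- min(min(-6, 9), (z * 0)) {0,1,2,3,4,5,6,7,8,9,10,11,12,13,14,15,16,17,18,19,20,21,22,23,24,25,26,27,28,29,30,31}
step 20: z <- (thread + 9)            {0,1,2,3,4,5,6,7,8,9,10,11,12,13,14,15,16,17,18,19,20,21,22,23,24,25,26,27,28,29,30,31}

Answer: 21 steps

x: 3,5,7,1,1,1,1,1,1,3,3,3,3,3,3,5,5,5,5,5,5,7,7,7,7,7,7,9,9,9,9,9
z: 9,10,11,12,13,14,15,16,17,18,19,20,21,22,23,24,25,26,27,28,29,30,31,32,33,34,35,36,37,38,39,40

steps = 21; useful = 447; efficiency = 447/672 = 149/224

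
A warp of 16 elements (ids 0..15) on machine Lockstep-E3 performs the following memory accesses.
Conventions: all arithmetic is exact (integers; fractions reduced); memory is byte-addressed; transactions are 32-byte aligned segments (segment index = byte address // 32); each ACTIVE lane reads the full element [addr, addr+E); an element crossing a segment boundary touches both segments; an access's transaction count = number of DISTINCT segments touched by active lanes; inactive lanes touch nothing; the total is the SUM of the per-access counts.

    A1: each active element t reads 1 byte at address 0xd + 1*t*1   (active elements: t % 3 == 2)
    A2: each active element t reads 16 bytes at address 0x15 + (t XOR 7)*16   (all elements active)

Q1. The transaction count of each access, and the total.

A1: 1 transaction
A2: 9 transactions

Answer: 1,9; total 10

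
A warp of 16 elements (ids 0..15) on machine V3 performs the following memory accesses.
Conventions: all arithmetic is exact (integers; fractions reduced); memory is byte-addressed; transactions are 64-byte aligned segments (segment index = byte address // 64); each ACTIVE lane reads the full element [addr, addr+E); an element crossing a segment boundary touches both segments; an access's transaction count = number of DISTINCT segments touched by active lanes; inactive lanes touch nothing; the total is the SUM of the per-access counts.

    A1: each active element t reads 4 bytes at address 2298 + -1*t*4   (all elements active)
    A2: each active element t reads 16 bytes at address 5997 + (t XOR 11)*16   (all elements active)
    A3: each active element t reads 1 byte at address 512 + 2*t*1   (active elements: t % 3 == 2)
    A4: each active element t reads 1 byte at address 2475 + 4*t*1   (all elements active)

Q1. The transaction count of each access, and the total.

A1: 2 transactions
A2: 5 transactions
A3: 1 transaction
A4: 2 transactions

Answer: 2,5,1,2; total 10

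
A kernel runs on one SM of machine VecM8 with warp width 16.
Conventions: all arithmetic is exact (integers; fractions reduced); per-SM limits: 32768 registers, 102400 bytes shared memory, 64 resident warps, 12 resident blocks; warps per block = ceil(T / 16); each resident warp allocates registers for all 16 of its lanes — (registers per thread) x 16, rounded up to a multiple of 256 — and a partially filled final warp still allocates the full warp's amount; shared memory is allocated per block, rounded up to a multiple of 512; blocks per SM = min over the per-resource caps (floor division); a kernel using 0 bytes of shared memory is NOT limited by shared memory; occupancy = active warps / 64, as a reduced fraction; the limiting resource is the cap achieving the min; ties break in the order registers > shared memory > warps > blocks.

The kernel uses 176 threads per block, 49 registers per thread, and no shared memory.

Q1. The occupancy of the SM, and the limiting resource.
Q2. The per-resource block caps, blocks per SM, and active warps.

Answer: occupancy 11/32, limited by registers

registers: 2 blocks
shared memory: no limit (kernel uses none)
warps: 5 blocks
blocks: 12 blocks

Answer: 2 blocks, 22 active warps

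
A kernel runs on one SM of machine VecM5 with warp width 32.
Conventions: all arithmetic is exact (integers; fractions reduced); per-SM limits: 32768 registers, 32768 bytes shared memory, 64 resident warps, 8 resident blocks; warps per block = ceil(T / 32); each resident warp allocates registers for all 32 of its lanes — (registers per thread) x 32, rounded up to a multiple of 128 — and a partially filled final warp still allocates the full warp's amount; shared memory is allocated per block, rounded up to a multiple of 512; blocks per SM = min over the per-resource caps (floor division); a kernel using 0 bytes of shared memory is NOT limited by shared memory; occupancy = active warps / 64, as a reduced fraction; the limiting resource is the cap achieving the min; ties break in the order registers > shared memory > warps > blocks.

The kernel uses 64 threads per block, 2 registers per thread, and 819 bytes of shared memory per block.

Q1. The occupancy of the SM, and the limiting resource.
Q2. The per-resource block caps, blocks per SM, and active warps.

Answer: occupancy 1/4, limited by blocks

registers: 128 blocks
shared memory: 32 blocks
warps: 32 blocks
blocks: 8 blocks

Answer: 8 blocks, 16 active warps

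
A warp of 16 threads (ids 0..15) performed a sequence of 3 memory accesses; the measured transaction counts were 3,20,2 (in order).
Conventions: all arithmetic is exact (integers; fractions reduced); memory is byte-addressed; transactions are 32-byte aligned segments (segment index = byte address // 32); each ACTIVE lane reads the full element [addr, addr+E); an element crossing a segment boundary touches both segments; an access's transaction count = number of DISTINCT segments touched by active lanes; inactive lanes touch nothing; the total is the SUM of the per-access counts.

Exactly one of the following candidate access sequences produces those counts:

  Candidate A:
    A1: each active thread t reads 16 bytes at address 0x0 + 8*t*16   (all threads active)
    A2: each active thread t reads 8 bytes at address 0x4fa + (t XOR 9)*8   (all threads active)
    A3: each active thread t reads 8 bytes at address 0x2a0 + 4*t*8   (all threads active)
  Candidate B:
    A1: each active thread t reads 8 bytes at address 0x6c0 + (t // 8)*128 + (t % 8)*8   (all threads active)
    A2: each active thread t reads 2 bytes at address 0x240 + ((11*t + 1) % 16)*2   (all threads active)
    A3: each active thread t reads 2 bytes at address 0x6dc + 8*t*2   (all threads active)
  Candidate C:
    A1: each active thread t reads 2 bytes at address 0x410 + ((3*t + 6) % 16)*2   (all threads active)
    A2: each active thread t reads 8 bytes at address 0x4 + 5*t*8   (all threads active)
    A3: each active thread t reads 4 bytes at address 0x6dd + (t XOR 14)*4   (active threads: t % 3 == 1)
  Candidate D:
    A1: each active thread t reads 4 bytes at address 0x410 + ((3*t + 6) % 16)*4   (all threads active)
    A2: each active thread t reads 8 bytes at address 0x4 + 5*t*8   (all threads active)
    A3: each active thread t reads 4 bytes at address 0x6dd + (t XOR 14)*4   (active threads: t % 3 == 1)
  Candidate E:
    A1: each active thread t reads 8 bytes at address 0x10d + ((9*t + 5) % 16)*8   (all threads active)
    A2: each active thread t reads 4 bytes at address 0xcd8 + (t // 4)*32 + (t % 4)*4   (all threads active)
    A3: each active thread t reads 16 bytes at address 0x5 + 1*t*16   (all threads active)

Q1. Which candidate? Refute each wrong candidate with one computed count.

A: A1 gives 16 transactions, not 3
B: A1 gives 4 transactions, not 3
C: A1 gives 2 transactions, not 3
E: A1 gives 5 transactions, not 3
D: all counts match (3,20,2)

Answer: D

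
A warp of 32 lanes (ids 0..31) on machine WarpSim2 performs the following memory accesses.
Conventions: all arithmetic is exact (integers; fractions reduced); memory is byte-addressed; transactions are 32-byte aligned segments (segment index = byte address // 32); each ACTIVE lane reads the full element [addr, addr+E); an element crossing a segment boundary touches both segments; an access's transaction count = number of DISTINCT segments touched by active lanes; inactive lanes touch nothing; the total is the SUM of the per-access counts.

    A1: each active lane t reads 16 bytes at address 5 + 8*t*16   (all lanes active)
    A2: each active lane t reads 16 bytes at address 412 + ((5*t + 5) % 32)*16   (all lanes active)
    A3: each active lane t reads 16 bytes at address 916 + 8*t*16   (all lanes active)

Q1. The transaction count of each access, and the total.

A1: 32 transactions
A2: 17 transactions
A3: 64 transactions

Answer: 32,17,64; total 113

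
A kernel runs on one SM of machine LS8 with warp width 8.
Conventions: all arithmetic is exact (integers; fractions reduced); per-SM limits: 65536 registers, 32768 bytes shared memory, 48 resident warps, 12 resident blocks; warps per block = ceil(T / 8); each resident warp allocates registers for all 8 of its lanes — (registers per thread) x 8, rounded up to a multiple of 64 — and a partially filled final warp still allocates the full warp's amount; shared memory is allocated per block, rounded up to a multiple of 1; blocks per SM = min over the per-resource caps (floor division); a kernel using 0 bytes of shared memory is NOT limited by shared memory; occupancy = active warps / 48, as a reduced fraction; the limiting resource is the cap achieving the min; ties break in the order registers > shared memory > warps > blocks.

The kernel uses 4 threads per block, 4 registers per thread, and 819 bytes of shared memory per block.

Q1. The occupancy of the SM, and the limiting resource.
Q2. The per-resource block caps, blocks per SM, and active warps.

Answer: occupancy 1/4, limited by blocks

registers: 1024 blocks
shared memory: 40 blocks
warps: 48 blocks
blocks: 12 blocks

Answer: 12 blocks, 12 active warps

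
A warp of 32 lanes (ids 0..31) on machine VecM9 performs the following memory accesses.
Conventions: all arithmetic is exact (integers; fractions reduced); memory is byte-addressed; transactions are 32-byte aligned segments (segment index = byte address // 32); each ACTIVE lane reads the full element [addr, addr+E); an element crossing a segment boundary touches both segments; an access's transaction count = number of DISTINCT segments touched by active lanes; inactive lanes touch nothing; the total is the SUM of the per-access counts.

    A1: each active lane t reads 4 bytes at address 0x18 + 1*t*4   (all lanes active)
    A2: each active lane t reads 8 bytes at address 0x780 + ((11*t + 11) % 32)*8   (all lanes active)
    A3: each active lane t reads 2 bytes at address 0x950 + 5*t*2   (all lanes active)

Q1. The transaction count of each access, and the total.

A1: 5 transactions
A2: 8 transactions
A3: 11 transactions

Answer: 5,8,11; total 24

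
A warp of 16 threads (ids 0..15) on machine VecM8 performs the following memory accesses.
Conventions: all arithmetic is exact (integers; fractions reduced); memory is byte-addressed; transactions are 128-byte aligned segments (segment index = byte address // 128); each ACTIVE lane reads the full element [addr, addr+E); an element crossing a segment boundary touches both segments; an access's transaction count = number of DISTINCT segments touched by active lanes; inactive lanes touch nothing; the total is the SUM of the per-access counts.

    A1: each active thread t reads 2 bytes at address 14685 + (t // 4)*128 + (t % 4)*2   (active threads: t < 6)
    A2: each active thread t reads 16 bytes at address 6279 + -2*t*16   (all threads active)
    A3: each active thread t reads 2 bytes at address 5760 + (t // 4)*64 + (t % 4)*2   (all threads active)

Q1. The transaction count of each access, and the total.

A1: 2 transactions
A2: 5 transactions
A3: 2 transactions

Answer: 2,5,2; total 9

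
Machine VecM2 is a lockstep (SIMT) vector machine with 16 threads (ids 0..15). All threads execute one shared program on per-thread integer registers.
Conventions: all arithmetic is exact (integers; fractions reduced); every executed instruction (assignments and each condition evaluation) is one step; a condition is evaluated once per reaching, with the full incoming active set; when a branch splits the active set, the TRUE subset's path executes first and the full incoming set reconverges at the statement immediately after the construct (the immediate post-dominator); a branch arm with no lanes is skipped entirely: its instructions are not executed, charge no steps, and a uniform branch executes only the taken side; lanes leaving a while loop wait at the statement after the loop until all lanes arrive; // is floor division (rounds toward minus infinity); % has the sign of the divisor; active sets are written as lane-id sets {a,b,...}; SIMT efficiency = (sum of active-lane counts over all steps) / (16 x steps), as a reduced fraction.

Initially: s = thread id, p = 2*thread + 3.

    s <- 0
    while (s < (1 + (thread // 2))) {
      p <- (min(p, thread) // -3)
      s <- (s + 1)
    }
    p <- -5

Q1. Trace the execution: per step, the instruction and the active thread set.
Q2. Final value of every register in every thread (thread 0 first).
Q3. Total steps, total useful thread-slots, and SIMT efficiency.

step 0: s <- 0                       {0,1,2,3,4,5,6,7,8,9,10,11,12,13,14,15}
step 1: eval (s < (1 + (thread // 2))) {0,1,2,3,4,5,6,7,8,9,10,11,12,13,14,15}
step 2: p <- (min(p, thread) // -3)  {0,1,2,3,4,5,6,7,8,9,10,11,12,13,14,15}
step 3: s <- (s + 1)                 {0,1,2,3,4,5,6,7,8,9,10,11,12,13,14,15}
step 4: eval (s < (1 + (thread // 2))) {0,1,2,3,4,5,6,7,8,9,10,11,12,13,14,15}
step 5: p <- (min(p, thread) // -3)  {2,3,4,5,6,7,8,9,10,11,12,13,14,15}
step 6: s <- (s + 1)                 {2,3,4,5,6,7,8,9,10,11,12,13,14,15}
step 7: eval (s < (1 + (thread // 2))) {2,3,4,5,6,7,8,9,10,11,12,13,14,15}
step 8: p <- (min(p, thread) // -3)  {4,5,6,7,8,9,10,11,12,13,14,15}
step 9: s <- (s + 1)                 {4,5,6,7,8,9,10,11,12,13,14,15}
step 10: eval (s < (1 + (thread // 2))) {4,5,6,7,8,9,10,11,12,13,14,15}
step 11: p <- (min(p, thread) // -3)  {6,7,8,9,10,11,12,13,14,15}
step 12: s <- (s + 1)                 {6,7,8,9,10,11,12,13,14,15}
step 13: eval (s < (1 + (thread // 2))) {6,7,8,9,10,11,12,13,14,15}
step 14: p <- (min(p, thread) // -3)  {8,9,10,11,12,13,14,15}
step 15: s <- (s + 1)                 {8,9,10,11,12,13,14,15}
step 16: eval (s < (1 + (thread // 2))) {8,9,10,11,12,13,14,15}
step 17: p <- (min(p, thread) // -3)  {10,11,12,13,14,15}
step 18: s <- (s + 1)                 {10,11,12,13,14,15}
step 19: eval (s < (1 + (thread // 2))) {10,11,12,13,14,15}
step 20: p <- (min(p, thread) // -3)  {12,13,14,15}
step 21: s <- (s + 1)                 {12,13,14,15}
step 22: eval (s < (1 + (thread // 2))) {12,13,14,15}
step 23: p <- (min(p, thread) // -3)  {14,15}
step 24: s <- (s + 1)                 {14,15}
step 25: eval (s < (1 + (thread // 2))) {14,15}
step 26: p <- -5                      {0,1,2,3,4,5,6,7,8,9,10,11,12,13,14,15}

Answer: 27 steps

s: 1,1,2,2,3,3,4,4,5,5,6,6,7,7,8,8
p: -5,-5,-5,-5,-5,-5,-5,-5,-5,-5,-5,-5,-5,-5,-5,-5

steps = 27; useful = 264; efficiency = 264/432 = 11/18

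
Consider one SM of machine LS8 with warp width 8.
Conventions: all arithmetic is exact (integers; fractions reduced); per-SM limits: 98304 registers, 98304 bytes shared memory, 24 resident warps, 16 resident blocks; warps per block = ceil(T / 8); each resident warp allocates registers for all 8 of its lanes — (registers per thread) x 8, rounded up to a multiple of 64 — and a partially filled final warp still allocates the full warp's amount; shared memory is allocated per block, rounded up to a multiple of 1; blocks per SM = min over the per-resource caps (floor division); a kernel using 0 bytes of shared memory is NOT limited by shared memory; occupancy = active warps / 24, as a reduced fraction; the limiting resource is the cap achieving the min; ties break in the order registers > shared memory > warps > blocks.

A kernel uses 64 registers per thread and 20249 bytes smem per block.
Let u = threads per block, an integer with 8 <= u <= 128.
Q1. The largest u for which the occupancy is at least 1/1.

Answer: u = 96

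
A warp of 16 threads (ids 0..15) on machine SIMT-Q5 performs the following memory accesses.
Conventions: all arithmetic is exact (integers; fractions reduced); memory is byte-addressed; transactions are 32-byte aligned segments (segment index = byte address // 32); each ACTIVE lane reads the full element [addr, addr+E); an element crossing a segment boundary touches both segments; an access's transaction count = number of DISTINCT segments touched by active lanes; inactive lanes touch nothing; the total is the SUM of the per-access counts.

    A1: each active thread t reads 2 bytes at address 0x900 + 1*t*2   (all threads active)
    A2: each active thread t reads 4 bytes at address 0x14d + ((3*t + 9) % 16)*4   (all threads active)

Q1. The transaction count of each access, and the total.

A1: 1 transaction
A2: 3 transactions

Answer: 1,3; total 4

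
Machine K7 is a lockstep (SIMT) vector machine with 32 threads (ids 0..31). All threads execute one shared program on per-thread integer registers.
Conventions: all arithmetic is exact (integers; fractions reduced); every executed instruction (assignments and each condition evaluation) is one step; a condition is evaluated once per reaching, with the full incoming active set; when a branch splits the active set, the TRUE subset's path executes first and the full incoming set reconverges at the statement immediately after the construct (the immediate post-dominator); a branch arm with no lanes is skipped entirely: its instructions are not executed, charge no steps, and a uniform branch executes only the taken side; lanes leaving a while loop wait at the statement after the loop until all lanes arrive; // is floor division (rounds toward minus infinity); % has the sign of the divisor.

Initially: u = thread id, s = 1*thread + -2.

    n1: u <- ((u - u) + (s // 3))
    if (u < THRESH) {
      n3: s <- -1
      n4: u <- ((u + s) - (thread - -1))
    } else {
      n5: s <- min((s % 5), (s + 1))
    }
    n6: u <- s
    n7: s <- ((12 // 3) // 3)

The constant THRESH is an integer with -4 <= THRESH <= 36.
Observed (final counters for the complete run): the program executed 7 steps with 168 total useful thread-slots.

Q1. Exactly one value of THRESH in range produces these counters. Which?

Answer: THRESH = 2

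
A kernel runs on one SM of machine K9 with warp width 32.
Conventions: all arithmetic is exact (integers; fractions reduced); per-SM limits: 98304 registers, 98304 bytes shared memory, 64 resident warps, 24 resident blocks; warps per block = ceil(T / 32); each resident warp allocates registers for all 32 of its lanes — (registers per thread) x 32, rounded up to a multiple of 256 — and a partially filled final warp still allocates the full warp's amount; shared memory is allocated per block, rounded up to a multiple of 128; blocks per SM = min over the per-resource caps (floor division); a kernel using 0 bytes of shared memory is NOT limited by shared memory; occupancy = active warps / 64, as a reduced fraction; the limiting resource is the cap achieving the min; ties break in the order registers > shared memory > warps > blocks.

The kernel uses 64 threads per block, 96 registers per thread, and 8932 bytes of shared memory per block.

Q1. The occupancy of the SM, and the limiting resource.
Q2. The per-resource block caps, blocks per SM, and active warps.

Answer: occupancy 5/16, limited by shared memory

registers: 16 blocks
shared memory: 10 blocks
warps: 32 blocks
blocks: 24 blocks

Answer: 10 blocks, 20 active warps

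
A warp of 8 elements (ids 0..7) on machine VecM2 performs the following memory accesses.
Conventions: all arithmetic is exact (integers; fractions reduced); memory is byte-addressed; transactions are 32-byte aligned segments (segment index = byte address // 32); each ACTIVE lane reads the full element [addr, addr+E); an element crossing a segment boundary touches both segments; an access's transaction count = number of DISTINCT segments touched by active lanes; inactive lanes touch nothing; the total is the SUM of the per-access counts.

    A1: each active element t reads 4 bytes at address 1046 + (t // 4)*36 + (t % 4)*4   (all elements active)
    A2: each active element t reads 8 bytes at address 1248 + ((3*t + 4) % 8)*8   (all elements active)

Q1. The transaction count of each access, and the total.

A1: 3 transactions
A2: 2 transactions

Answer: 3,2; total 5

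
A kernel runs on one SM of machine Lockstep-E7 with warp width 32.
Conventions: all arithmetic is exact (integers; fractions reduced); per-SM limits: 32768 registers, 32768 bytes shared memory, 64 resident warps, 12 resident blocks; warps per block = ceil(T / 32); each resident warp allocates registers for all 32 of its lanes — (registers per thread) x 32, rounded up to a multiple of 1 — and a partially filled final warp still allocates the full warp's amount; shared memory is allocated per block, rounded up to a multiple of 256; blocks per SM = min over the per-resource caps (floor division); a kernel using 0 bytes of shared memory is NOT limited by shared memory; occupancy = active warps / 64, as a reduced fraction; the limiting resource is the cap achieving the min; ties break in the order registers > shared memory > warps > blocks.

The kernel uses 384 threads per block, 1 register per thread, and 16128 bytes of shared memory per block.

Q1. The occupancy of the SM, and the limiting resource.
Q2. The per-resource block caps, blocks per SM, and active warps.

Answer: occupancy 3/8, limited by shared memory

registers: 85 blocks
shared memory: 2 blocks
warps: 5 blocks
blocks: 12 blocks

Answer: 2 blocks, 24 active warps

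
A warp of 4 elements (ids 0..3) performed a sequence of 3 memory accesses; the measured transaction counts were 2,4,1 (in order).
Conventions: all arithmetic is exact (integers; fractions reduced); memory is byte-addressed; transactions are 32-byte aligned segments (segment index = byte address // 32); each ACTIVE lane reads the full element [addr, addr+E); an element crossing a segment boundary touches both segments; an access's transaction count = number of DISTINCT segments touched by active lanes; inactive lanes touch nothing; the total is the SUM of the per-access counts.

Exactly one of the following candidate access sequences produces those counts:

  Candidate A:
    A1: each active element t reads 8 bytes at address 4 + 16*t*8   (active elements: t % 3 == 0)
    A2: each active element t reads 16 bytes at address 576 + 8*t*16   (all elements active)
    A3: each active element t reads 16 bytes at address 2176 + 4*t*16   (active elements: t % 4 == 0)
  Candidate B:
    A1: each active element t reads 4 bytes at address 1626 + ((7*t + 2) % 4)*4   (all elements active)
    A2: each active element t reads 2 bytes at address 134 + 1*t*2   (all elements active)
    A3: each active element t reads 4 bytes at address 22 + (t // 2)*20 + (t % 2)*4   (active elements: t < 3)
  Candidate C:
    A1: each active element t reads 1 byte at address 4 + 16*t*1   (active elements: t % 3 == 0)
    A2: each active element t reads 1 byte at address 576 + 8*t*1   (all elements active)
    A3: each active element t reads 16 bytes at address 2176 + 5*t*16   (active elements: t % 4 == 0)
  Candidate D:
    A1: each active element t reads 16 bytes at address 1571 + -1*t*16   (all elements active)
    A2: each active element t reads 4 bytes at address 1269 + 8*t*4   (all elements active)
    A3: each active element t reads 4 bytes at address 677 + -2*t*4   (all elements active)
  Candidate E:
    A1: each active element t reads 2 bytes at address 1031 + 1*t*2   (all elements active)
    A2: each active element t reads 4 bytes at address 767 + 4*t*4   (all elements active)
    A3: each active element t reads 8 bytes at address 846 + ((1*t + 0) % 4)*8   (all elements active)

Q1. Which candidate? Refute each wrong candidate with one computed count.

B: A2 gives 1 transaction, not 4
C: A2 gives 1 transaction, not 4
D: A1 gives 3 transactions, not 2
E: A1 gives 1 transaction, not 2
A: all counts match (2,4,1)

Answer: A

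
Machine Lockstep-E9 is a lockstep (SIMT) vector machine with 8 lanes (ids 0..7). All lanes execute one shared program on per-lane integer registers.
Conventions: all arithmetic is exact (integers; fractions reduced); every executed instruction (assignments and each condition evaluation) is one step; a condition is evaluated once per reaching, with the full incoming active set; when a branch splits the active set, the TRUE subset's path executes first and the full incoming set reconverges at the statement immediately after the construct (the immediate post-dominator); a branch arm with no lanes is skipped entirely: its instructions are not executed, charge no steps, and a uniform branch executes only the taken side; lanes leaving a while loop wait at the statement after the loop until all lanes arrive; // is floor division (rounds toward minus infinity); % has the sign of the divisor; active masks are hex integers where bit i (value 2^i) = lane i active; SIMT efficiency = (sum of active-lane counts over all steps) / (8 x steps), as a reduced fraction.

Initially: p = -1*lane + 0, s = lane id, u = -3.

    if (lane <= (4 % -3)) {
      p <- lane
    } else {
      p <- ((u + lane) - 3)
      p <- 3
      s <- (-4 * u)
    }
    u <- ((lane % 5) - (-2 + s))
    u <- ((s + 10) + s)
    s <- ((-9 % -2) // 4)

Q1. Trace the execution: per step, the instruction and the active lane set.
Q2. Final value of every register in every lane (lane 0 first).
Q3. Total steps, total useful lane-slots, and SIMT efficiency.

step 0: eval (lane <= (4 % -3))      0xff
step 1: p <- ((u + lane) - 3)        0xff
step 2: p <- 3                       0xff
step 3: s <- (-4 * u)                0xff
step 4: u <- ((lane % 5) - (-2 + s)) 0xff
step 5: u <- ((s + 10) + s)          0xff
step 6: s <- ((-9 % -2) // 4)        0xff

Answer: 7 steps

p: 3,3,3,3,3,3,3,3
s: -1,-1,-1,-1,-1,-1,-1,-1
u: 34,34,34,34,34,34,34,34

steps = 7; useful = 56; efficiency = 56/56 = 1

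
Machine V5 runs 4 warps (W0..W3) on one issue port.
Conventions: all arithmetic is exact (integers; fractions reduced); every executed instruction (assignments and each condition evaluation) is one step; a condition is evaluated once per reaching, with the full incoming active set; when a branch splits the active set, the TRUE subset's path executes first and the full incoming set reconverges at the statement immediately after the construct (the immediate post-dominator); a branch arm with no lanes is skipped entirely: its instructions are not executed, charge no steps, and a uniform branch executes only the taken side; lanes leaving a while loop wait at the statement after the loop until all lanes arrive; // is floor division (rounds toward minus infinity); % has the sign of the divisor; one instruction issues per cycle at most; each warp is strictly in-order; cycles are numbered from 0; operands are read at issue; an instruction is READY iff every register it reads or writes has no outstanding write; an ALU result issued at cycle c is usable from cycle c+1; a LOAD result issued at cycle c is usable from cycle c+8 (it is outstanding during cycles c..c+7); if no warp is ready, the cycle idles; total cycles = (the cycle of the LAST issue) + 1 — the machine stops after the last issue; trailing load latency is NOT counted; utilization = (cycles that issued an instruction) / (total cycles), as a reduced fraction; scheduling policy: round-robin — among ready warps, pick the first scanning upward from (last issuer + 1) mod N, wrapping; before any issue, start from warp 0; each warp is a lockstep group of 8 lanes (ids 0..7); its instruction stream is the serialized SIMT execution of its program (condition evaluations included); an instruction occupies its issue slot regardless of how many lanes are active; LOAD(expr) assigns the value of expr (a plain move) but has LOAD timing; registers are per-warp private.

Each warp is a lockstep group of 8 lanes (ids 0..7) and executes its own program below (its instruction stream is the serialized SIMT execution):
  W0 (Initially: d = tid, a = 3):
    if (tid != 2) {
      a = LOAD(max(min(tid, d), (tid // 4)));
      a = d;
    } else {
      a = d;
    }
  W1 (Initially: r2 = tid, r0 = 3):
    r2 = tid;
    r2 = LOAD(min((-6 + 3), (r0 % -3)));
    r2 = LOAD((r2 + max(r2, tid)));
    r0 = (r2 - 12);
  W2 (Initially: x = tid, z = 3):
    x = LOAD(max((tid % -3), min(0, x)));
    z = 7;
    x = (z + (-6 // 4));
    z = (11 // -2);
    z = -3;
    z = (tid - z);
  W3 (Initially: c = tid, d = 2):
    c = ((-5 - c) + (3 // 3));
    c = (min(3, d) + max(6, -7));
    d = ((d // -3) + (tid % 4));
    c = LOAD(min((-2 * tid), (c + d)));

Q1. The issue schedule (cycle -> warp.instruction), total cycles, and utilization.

cycle 0: W0.I0
cycle 1: W1.I0
cycle 2: W2.I0
cycle 3: W3.I0
cycle 4: W0.I1
cycle 5: W1.I1
cycle 6: W2.I1
cycle 7: W3.I1
cycle 8: W3.I2
cycle 9: W3.I3
cycle 10: W2.I2
cycle 11: W2.I3
cycle 12: W0.I2
cycle 13: W1.I2
cycle 14: W2.I4
cycle 15: W0.I3
cycle 16: W2.I5
cycle 17: idle
cycle 18: idle
cycle 19: idle
cycle 20: idle
cycle 21: W1.I3

Answer: 22 cycles, utilization 9/11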